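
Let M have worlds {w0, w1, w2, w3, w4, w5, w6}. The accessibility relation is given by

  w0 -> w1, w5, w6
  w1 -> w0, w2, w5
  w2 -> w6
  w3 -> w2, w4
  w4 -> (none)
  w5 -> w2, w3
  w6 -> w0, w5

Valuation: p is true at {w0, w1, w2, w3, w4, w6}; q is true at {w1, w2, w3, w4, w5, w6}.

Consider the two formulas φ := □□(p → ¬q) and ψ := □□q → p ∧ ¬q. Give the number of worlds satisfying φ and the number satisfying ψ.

2 and 2

For □□(p → ¬q):
w0: successors {w1, w5, w6}; □(p → ¬q) there: w1:F, w5:F, w6:T. ✗
w1: successors {w0, w2, w5}; □(p → ¬q) there: w0:F, w2:F, w5:F. ✗
w2: successors {w6}; □(p → ¬q) there: w6:T. ✓
w3: successors {w2, w4}; □(p → ¬q) there: w2:F, w4:T. ✗
w4: no successors, so □□(p → ¬q) holds vacuously. ✓
w5: successors {w2, w3}; □(p → ¬q) there: w2:F, w3:F. ✗
w6: successors {w0, w5}; □(p → ¬q) there: w0:F, w5:F. ✗
— 2 worlds.
For □□q → p ∧ ¬q:
w0: □□q is F, p ∧ ¬q is T. ✓
w1: □□q is T, p ∧ ¬q is F. ✗
w2: □□q is F, p ∧ ¬q is F. ✓
w3: □□q is T, p ∧ ¬q is F. ✗
w4: □□q is T, p ∧ ¬q is F. ✗
w5: □□q is T, p ∧ ¬q is F. ✗
w6: □□q is T, p ∧ ¬q is F. ✗
— 2 worlds.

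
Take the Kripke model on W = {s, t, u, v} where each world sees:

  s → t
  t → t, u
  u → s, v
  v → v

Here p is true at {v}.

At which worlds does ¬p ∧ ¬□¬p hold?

s: ¬p is T, ¬□¬p is F. ✗
t: ¬p is T, ¬□¬p is F. ✗
u: ¬p is T, ¬□¬p is T. ✓
v: ¬p is F, ¬□¬p is T. ✗

{u}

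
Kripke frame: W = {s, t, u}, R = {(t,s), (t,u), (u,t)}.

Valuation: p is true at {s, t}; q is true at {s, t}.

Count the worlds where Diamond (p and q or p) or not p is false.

s: Diamond (p and q or p) is F, not p is F. ✗
t: Diamond (p and q or p) is T, not p is F. ✓
u: Diamond (p and q or p) is T, not p is T. ✓
Satisfying worlds: {t, u}.
So Diamond (p and q or p) or not p fails at the other 1 world.

1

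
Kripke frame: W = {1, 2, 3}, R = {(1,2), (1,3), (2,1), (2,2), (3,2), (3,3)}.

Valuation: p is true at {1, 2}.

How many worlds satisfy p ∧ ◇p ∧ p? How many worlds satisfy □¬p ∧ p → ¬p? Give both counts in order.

For p ∧ ◇p ∧ p:
1: p ∧ ◇p is T, p is T. ✓
2: p ∧ ◇p is T, p is T. ✓
3: p ∧ ◇p is F, p is F. ✗
— 2 worlds.
For □¬p ∧ p → ¬p:
1: □¬p ∧ p is F, ¬p is F. ✓
2: □¬p ∧ p is F, ¬p is F. ✓
3: □¬p ∧ p is F, ¬p is T. ✓
— 3 worlds.

2 and 3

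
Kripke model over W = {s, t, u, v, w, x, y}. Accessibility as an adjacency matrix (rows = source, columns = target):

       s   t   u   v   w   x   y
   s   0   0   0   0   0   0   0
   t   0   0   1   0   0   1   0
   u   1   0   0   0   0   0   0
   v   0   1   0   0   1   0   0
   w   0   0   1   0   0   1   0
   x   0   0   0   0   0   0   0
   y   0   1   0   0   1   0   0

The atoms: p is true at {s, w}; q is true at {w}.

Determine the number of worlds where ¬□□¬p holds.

2

s: □□¬p is T. ✗
t: □□¬p is F. ✓
u: □□¬p is T. ✗
v: □□¬p is T. ✗
w: □□¬p is F. ✓
x: □□¬p is T. ✗
y: □□¬p is T. ✗
Satisfying worlds: {t, w}.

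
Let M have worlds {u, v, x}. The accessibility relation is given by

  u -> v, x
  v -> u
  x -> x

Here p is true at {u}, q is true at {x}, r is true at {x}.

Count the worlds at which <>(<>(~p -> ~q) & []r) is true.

u: successors {v, x}; <>(~p -> ~q) & []r there: v:F, x:F. ✗
v: successors {u}; <>(~p -> ~q) & []r there: u:F. ✗
x: successors {x}; <>(~p -> ~q) & []r there: x:F. ✗
Satisfying worlds: ∅.

0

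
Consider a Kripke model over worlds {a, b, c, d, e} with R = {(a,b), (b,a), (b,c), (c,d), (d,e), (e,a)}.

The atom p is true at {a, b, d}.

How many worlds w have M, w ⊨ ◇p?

a: successors {b}; p there: b:T. ✓
b: successors {a, c}; p there: a:T, c:F. ✓
c: successors {d}; p there: d:T. ✓
d: successors {e}; p there: e:F. ✗
e: successors {a}; p there: a:T. ✓
Satisfying worlds: {a, b, c, e}.

4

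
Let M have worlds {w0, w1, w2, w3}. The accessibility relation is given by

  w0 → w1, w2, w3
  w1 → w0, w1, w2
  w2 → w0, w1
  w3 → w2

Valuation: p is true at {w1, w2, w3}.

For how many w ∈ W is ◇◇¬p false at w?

w0: successors {w1, w2, w3}; ◇¬p there: w1:T, w2:T, w3:F. ✓
w1: successors {w0, w1, w2}; ◇¬p there: w0:F, w1:T, w2:T. ✓
w2: successors {w0, w1}; ◇¬p there: w0:F, w1:T. ✓
w3: successors {w2}; ◇¬p there: w2:T. ✓
Satisfying worlds: {w0, w1, w2, w3}.
So ◇◇¬p fails at the other 0 worlds.

0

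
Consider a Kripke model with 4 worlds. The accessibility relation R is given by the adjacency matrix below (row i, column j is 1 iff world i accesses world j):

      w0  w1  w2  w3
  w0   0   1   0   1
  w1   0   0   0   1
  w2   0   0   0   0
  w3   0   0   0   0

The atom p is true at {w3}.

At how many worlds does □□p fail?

0

w0: successors {w1, w3}; □p there: w1:T, w3:T. ✓
w1: successors {w3}; □p there: w3:T. ✓
w2: no successors, so □□p holds vacuously. ✓
w3: no successors, so □□p holds vacuously. ✓
Satisfying worlds: {w0, w1, w2, w3}.
So □□p fails at the other 0 worlds.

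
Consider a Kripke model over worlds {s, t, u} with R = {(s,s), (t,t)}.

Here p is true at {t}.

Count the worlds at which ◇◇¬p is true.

1

s: successors {s}; ◇¬p there: s:T. ✓
t: successors {t}; ◇¬p there: t:F. ✗
u: no successors, so ◇◇¬p fails. ✗
Satisfying worlds: {s}.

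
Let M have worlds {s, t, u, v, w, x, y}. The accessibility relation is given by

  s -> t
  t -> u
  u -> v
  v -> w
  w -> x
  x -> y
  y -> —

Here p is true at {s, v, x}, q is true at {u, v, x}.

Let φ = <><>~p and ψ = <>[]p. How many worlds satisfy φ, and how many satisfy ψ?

3 and 3

For <><>~p:
s: successors {t}; <>~p there: t:T. ✓
t: successors {u}; <>~p there: u:F. ✗
u: successors {v}; <>~p there: v:T. ✓
v: successors {w}; <>~p there: w:F. ✗
w: successors {x}; <>~p there: x:T. ✓
x: successors {y}; <>~p there: y:F. ✗
y: no successors, so <><>~p fails. ✗
— 3 worlds.
For <>[]p:
s: successors {t}; []p there: t:F. ✗
t: successors {u}; []p there: u:T. ✓
u: successors {v}; []p there: v:F. ✗
v: successors {w}; []p there: w:T. ✓
w: successors {x}; []p there: x:F. ✗
x: successors {y}; []p there: y:T. ✓
y: no successors, so <>[]p fails. ✗
— 3 worlds.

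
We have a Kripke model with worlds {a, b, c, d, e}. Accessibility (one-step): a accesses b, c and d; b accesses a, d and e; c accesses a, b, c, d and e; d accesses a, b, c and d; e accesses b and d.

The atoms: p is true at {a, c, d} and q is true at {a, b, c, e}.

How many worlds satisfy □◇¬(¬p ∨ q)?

a: successors {b, c, d}; ◇¬(¬p ∨ q) there: b:T, c:T, d:T. ✓
b: successors {a, d, e}; ◇¬(¬p ∨ q) there: a:T, d:T, e:T. ✓
c: successors {a, b, c, d, e}; ◇¬(¬p ∨ q) there: a:T, b:T, c:T, d:T, e:T. ✓
d: successors {a, b, c, d}; ◇¬(¬p ∨ q) there: a:T, b:T, c:T, d:T. ✓
e: successors {b, d}; ◇¬(¬p ∨ q) there: b:T, d:T. ✓
Satisfying worlds: {a, b, c, d, e}.

5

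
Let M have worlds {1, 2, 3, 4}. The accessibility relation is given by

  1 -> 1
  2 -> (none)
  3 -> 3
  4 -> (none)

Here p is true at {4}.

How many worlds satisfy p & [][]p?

1: p is F, [][]p is F. ✗
2: p is F, [][]p is T. ✗
3: p is F, [][]p is F. ✗
4: p is T, [][]p is T. ✓
Satisfying worlds: {4}.

1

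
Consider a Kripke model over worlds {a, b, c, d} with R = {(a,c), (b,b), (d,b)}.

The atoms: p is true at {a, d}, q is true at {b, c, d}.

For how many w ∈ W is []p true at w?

1

a: successors {c}; p there: c:F. ✗
b: successors {b}; p there: b:F. ✗
c: no successors, so []p holds vacuously. ✓
d: successors {b}; p there: b:F. ✗
Satisfying worlds: {c}.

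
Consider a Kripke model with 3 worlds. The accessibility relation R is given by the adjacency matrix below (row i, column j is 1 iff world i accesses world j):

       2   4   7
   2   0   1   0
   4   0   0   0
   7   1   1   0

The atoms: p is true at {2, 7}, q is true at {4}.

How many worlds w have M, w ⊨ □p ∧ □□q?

2: □p is F, □□q is T. ✗
4: □p is T, □□q is T. ✓
7: □p is F, □□q is T. ✗
Satisfying worlds: {4}.

1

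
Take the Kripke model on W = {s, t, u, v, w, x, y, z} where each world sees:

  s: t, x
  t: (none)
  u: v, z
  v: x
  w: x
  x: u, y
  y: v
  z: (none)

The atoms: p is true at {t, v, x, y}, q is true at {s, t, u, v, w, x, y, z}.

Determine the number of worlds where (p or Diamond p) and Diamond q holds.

6

s: p or Diamond p is T, Diamond q is T. ✓
t: p or Diamond p is T, Diamond q is F. ✗
u: p or Diamond p is T, Diamond q is T. ✓
v: p or Diamond p is T, Diamond q is T. ✓
w: p or Diamond p is T, Diamond q is T. ✓
x: p or Diamond p is T, Diamond q is T. ✓
y: p or Diamond p is T, Diamond q is T. ✓
z: p or Diamond p is F, Diamond q is F. ✗
Satisfying worlds: {s, u, v, w, x, y}.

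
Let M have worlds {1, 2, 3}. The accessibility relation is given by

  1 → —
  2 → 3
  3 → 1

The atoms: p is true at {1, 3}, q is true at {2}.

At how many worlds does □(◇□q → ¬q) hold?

3

1: no successors, so □(◇□q → ¬q) holds vacuously. ✓
2: successors {3}; ◇□q → ¬q there: 3:T. ✓
3: successors {1}; ◇□q → ¬q there: 1:T. ✓
Satisfying worlds: {1, 2, 3}.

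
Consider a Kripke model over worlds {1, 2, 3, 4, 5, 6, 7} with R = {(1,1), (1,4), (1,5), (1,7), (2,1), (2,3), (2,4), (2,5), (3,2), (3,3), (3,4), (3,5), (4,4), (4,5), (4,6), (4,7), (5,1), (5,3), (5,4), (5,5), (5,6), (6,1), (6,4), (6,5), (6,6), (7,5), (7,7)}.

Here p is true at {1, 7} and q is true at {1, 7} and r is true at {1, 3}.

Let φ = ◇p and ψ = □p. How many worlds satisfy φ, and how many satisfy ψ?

For ◇p:
1: successors {1, 4, 5, 7}; p there: 1:T, 4:F, 5:F, 7:T. ✓
2: successors {1, 3, 4, 5}; p there: 1:T, 3:F, 4:F, 5:F. ✓
3: successors {2, 3, 4, 5}; p there: 2:F, 3:F, 4:F, 5:F. ✗
4: successors {4, 5, 6, 7}; p there: 4:F, 5:F, 6:F, 7:T. ✓
5: successors {1, 3, 4, 5, 6}; p there: 1:T, 3:F, 4:F, 5:F, 6:F. ✓
6: successors {1, 4, 5, 6}; p there: 1:T, 4:F, 5:F, 6:F. ✓
7: successors {5, 7}; p there: 5:F, 7:T. ✓
— 6 worlds.
For □p:
1: successors {1, 4, 5, 7}; p there: 1:T, 4:F, 5:F, 7:T. ✗
2: successors {1, 3, 4, 5}; p there: 1:T, 3:F, 4:F, 5:F. ✗
3: successors {2, 3, 4, 5}; p there: 2:F, 3:F, 4:F, 5:F. ✗
4: successors {4, 5, 6, 7}; p there: 4:F, 5:F, 6:F, 7:T. ✗
5: successors {1, 3, 4, 5, 6}; p there: 1:T, 3:F, 4:F, 5:F, 6:F. ✗
6: successors {1, 4, 5, 6}; p there: 1:T, 4:F, 5:F, 6:F. ✗
7: successors {5, 7}; p there: 5:F, 7:T. ✗
— 0 worlds.

6 and 0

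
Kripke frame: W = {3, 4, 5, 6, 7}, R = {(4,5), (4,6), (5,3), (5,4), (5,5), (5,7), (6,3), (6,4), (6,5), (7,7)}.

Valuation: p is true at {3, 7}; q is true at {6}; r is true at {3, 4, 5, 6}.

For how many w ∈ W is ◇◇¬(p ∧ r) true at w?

4

3: no successors, so ◇◇¬(p ∧ r) fails. ✗
4: successors {5, 6}; ◇¬(p ∧ r) there: 5:T, 6:T. ✓
5: successors {3, 4, 5, 7}; ◇¬(p ∧ r) there: 3:F, 4:T, 5:T, 7:T. ✓
6: successors {3, 4, 5}; ◇¬(p ∧ r) there: 3:F, 4:T, 5:T. ✓
7: successors {7}; ◇¬(p ∧ r) there: 7:T. ✓
Satisfying worlds: {4, 5, 6, 7}.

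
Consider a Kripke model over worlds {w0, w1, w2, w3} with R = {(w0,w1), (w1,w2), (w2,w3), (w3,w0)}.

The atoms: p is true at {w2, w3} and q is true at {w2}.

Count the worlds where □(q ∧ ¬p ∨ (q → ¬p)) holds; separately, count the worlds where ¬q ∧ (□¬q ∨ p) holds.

For □(q ∧ ¬p ∨ (q → ¬p)):
w0: successors {w1}; q ∧ ¬p ∨ (q → ¬p) there: w1:T. ✓
w1: successors {w2}; q ∧ ¬p ∨ (q → ¬p) there: w2:F. ✗
w2: successors {w3}; q ∧ ¬p ∨ (q → ¬p) there: w3:T. ✓
w3: successors {w0}; q ∧ ¬p ∨ (q → ¬p) there: w0:T. ✓
— 3 worlds.
For ¬q ∧ (□¬q ∨ p):
w0: ¬q is T, □¬q ∨ p is T. ✓
w1: ¬q is T, □¬q ∨ p is F. ✗
w2: ¬q is F, □¬q ∨ p is T. ✗
w3: ¬q is T, □¬q ∨ p is T. ✓
— 2 worlds.

3 and 2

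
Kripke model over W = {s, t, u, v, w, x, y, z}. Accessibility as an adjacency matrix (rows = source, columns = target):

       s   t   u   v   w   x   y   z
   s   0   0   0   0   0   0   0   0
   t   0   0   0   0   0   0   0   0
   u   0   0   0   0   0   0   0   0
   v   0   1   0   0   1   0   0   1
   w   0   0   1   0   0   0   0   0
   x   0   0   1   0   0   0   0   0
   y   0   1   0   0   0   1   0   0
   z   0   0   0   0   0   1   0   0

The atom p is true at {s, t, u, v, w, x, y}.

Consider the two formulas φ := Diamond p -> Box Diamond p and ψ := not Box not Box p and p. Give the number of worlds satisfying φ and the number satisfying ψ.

4 and 4

For Diamond p -> Box Diamond p:
s: Diamond p is F, Box Diamond p is T. ✓
t: Diamond p is F, Box Diamond p is T. ✓
u: Diamond p is F, Box Diamond p is T. ✓
v: Diamond p is T, Box Diamond p is F. ✗
w: Diamond p is T, Box Diamond p is F. ✗
x: Diamond p is T, Box Diamond p is F. ✗
y: Diamond p is T, Box Diamond p is F. ✗
z: Diamond p is T, Box Diamond p is T. ✓
— 4 worlds.
For not Box not Box p and p:
s: not Box not Box p is F, p is T. ✗
t: not Box not Box p is F, p is T. ✗
u: not Box not Box p is F, p is T. ✗
v: not Box not Box p is T, p is T. ✓
w: not Box not Box p is T, p is T. ✓
x: not Box not Box p is T, p is T. ✓
y: not Box not Box p is T, p is T. ✓
z: not Box not Box p is T, p is F. ✗
— 4 worlds.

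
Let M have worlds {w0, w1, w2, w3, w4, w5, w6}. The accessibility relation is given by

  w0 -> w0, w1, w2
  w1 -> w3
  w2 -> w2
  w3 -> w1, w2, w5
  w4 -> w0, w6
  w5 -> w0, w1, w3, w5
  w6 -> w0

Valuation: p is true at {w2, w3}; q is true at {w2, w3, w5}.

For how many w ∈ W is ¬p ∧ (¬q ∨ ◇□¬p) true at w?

w0: ¬p is T, ¬q ∨ ◇□¬p is T. ✓
w1: ¬p is T, ¬q ∨ ◇□¬p is T. ✓
w2: ¬p is F, ¬q ∨ ◇□¬p is F. ✗
w3: ¬p is F, ¬q ∨ ◇□¬p is F. ✗
w4: ¬p is T, ¬q ∨ ◇□¬p is T. ✓
w5: ¬p is T, ¬q ∨ ◇□¬p is F. ✗
w6: ¬p is T, ¬q ∨ ◇□¬p is T. ✓
Satisfying worlds: {w0, w1, w4, w6}.

4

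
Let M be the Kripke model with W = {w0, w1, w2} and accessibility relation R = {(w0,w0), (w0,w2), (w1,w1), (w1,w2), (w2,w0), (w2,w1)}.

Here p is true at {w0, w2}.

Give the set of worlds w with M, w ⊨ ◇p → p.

{w0, w2}

w0: ◇p is T, p is T. ✓
w1: ◇p is T, p is F. ✗
w2: ◇p is T, p is T. ✓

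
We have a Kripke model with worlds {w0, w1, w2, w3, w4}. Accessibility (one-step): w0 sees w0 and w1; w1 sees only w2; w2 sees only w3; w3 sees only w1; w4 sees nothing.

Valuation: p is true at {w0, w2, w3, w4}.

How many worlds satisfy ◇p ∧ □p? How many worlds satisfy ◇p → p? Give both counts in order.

2 and 4

For ◇p ∧ □p:
w0: ◇p is T, □p is F. ✗
w1: ◇p is T, □p is T. ✓
w2: ◇p is T, □p is T. ✓
w3: ◇p is F, □p is F. ✗
w4: ◇p is F, □p is T. ✗
— 2 worlds.
For ◇p → p:
w0: ◇p is T, p is T. ✓
w1: ◇p is T, p is F. ✗
w2: ◇p is T, p is T. ✓
w3: ◇p is F, p is T. ✓
w4: ◇p is F, p is T. ✓
— 4 worlds.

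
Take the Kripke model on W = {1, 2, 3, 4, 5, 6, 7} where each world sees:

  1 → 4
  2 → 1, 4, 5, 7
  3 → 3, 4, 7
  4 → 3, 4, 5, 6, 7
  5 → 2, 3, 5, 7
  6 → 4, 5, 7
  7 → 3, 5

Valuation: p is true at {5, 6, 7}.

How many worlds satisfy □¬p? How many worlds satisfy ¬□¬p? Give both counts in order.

For □¬p:
1: successors {4}; ¬p there: 4:T. ✓
2: successors {1, 4, 5, 7}; ¬p there: 1:T, 4:T, 5:F, 7:F. ✗
3: successors {3, 4, 7}; ¬p there: 3:T, 4:T, 7:F. ✗
4: successors {3, 4, 5, 6, 7}; ¬p there: 3:T, 4:T, 5:F, 6:F, 7:F. ✗
5: successors {2, 3, 5, 7}; ¬p there: 2:T, 3:T, 5:F, 7:F. ✗
6: successors {4, 5, 7}; ¬p there: 4:T, 5:F, 7:F. ✗
7: successors {3, 5}; ¬p there: 3:T, 5:F. ✗
— 1 world.
For ¬□¬p:
1: □¬p is T. ✗
2: □¬p is F. ✓
3: □¬p is F. ✓
4: □¬p is F. ✓
5: □¬p is F. ✓
6: □¬p is F. ✓
7: □¬p is F. ✓
— 6 worlds.

1 and 6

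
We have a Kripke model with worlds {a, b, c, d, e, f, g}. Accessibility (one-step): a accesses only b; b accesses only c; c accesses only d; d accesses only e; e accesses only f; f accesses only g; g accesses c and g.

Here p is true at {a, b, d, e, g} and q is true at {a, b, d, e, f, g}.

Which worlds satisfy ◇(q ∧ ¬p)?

{e}

a: successors {b}; q ∧ ¬p there: b:F. ✗
b: successors {c}; q ∧ ¬p there: c:F. ✗
c: successors {d}; q ∧ ¬p there: d:F. ✗
d: successors {e}; q ∧ ¬p there: e:F. ✗
e: successors {f}; q ∧ ¬p there: f:T. ✓
f: successors {g}; q ∧ ¬p there: g:F. ✗
g: successors {c, g}; q ∧ ¬p there: c:F, g:F. ✗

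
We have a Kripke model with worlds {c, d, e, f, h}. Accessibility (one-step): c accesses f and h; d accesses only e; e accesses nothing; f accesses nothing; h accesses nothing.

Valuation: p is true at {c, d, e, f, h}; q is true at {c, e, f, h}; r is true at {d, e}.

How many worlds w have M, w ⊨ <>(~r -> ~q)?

1

c: successors {f, h}; ~r -> ~q there: f:F, h:F. ✗
d: successors {e}; ~r -> ~q there: e:T. ✓
e: no successors, so <>(~r -> ~q) fails. ✗
f: no successors, so <>(~r -> ~q) fails. ✗
h: no successors, so <>(~r -> ~q) fails. ✗
Satisfying worlds: {d}.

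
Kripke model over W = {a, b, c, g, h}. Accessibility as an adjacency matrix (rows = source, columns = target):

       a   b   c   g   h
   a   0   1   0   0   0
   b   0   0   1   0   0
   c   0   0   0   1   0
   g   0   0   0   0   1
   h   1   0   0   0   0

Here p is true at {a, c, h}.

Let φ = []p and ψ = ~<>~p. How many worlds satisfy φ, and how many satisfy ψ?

For []p:
a: successors {b}; p there: b:F. ✗
b: successors {c}; p there: c:T. ✓
c: successors {g}; p there: g:F. ✗
g: successors {h}; p there: h:T. ✓
h: successors {a}; p there: a:T. ✓
— 3 worlds.
For ~<>~p:
a: <>~p is T. ✗
b: <>~p is F. ✓
c: <>~p is T. ✗
g: <>~p is F. ✓
h: <>~p is F. ✓
— 3 worlds.

3 and 3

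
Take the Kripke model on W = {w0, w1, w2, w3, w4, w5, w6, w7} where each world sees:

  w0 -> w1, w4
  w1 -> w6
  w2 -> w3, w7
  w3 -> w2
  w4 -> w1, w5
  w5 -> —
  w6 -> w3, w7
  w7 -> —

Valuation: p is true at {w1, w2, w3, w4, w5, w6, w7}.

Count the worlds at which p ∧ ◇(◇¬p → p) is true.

w0: p is F, ◇(◇¬p → p) is T. ✗
w1: p is T, ◇(◇¬p → p) is T. ✓
w2: p is T, ◇(◇¬p → p) is T. ✓
w3: p is T, ◇(◇¬p → p) is T. ✓
w4: p is T, ◇(◇¬p → p) is T. ✓
w5: p is T, ◇(◇¬p → p) is F. ✗
w6: p is T, ◇(◇¬p → p) is T. ✓
w7: p is T, ◇(◇¬p → p) is F. ✗
Satisfying worlds: {w1, w2, w3, w4, w6}.

5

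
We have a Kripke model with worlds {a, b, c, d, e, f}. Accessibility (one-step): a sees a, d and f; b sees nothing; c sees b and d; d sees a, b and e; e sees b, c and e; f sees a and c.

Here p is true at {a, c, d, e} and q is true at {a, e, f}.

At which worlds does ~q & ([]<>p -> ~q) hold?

a: ~q is F, []<>p -> ~q is F. ✗
b: ~q is T, []<>p -> ~q is T. ✓
c: ~q is T, []<>p -> ~q is T. ✓
d: ~q is T, []<>p -> ~q is T. ✓
e: ~q is F, []<>p -> ~q is T. ✗
f: ~q is F, []<>p -> ~q is F. ✗

{b, c, d}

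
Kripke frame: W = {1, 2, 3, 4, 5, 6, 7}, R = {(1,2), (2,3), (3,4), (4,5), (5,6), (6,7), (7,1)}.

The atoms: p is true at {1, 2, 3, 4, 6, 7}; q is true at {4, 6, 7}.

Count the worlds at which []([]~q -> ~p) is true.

1: successors {2}; []~q -> ~p there: 2:F. ✗
2: successors {3}; []~q -> ~p there: 3:T. ✓
3: successors {4}; []~q -> ~p there: 4:F. ✗
4: successors {5}; []~q -> ~p there: 5:T. ✓
5: successors {6}; []~q -> ~p there: 6:T. ✓
6: successors {7}; []~q -> ~p there: 7:F. ✗
7: successors {1}; []~q -> ~p there: 1:F. ✗
Satisfying worlds: {2, 4, 5}.

3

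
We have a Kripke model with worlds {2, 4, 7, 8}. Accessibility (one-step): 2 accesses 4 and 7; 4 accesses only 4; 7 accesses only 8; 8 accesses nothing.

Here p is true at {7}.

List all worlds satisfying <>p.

2: successors {4, 7}; p there: 4:F, 7:T. ✓
4: successors {4}; p there: 4:F. ✗
7: successors {8}; p there: 8:F. ✗
8: no successors, so <>p fails. ✗

{2}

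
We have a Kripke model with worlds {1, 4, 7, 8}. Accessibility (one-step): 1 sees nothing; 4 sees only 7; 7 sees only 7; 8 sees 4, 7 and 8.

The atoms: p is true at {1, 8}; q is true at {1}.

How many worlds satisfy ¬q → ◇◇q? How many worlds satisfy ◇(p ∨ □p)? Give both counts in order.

For ¬q → ◇◇q:
1: ¬q is F, ◇◇q is F. ✓
4: ¬q is T, ◇◇q is F. ✗
7: ¬q is T, ◇◇q is F. ✗
8: ¬q is T, ◇◇q is F. ✗
— 1 world.
For ◇(p ∨ □p):
1: no successors, so ◇(p ∨ □p) fails. ✗
4: successors {7}; p ∨ □p there: 7:F. ✗
7: successors {7}; p ∨ □p there: 7:F. ✗
8: successors {4, 7, 8}; p ∨ □p there: 4:F, 7:F, 8:T. ✓
— 1 world.

1 and 1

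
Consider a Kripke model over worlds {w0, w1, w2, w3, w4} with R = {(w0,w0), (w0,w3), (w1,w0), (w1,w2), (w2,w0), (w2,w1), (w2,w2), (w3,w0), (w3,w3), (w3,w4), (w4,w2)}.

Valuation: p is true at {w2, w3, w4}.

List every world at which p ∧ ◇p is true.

{w2, w3, w4}

w0: p is F, ◇p is T. ✗
w1: p is F, ◇p is T. ✗
w2: p is T, ◇p is T. ✓
w3: p is T, ◇p is T. ✓
w4: p is T, ◇p is T. ✓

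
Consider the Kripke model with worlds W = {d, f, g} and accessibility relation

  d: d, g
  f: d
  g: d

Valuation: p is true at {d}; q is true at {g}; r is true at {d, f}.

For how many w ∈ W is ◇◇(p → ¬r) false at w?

d: successors {d, g}; ◇(p → ¬r) there: d:T, g:F. ✓
f: successors {d}; ◇(p → ¬r) there: d:T. ✓
g: successors {d}; ◇(p → ¬r) there: d:T. ✓
Satisfying worlds: {d, f, g}.
So ◇◇(p → ¬r) fails at the other 0 worlds.

0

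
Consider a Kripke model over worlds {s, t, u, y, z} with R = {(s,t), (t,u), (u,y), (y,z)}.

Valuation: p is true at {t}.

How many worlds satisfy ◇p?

1

s: successors {t}; p there: t:T. ✓
t: successors {u}; p there: u:F. ✗
u: successors {y}; p there: y:F. ✗
y: successors {z}; p there: z:F. ✗
z: no successors, so ◇p fails. ✗
Satisfying worlds: {s}.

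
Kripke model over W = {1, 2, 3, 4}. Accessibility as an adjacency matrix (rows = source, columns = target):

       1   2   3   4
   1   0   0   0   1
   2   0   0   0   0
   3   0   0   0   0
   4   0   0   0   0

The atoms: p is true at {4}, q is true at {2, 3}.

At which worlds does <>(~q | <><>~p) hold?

{1}

1: successors {4}; ~q | <><>~p there: 4:T. ✓
2: no successors, so <>(~q | <><>~p) fails. ✗
3: no successors, so <>(~q | <><>~p) fails. ✗
4: no successors, so <>(~q | <><>~p) fails. ✗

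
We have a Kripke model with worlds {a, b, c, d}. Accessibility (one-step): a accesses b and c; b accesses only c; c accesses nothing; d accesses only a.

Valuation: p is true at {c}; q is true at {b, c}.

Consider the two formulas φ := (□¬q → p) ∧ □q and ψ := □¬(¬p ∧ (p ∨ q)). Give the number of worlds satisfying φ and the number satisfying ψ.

3 and 3

For (□¬q → p) ∧ □q:
a: □¬q → p is T, □q is T. ✓
b: □¬q → p is T, □q is T. ✓
c: □¬q → p is T, □q is T. ✓
d: □¬q → p is F, □q is F. ✗
— 3 worlds.
For □¬(¬p ∧ (p ∨ q)):
a: successors {b, c}; ¬(¬p ∧ (p ∨ q)) there: b:F, c:T. ✗
b: successors {c}; ¬(¬p ∧ (p ∨ q)) there: c:T. ✓
c: no successors, so □¬(¬p ∧ (p ∨ q)) holds vacuously. ✓
d: successors {a}; ¬(¬p ∧ (p ∨ q)) there: a:T. ✓
— 3 worlds.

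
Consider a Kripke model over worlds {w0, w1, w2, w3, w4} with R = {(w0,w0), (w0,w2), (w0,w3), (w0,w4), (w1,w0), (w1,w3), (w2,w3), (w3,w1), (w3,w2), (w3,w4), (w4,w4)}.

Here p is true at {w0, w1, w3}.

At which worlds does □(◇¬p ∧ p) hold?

{w1, w2}

w0: successors {w0, w2, w3, w4}; ◇¬p ∧ p there: w0:T, w2:F, w3:T, w4:F. ✗
w1: successors {w0, w3}; ◇¬p ∧ p there: w0:T, w3:T. ✓
w2: successors {w3}; ◇¬p ∧ p there: w3:T. ✓
w3: successors {w1, w2, w4}; ◇¬p ∧ p there: w1:F, w2:F, w4:F. ✗
w4: successors {w4}; ◇¬p ∧ p there: w4:F. ✗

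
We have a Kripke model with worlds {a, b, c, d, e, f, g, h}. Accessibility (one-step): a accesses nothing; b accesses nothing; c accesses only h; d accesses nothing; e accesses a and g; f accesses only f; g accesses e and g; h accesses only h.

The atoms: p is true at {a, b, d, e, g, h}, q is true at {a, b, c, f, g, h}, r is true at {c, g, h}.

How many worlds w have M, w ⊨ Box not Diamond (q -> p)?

4

a: no successors, so Box not Diamond (q -> p) holds vacuously. ✓
b: no successors, so Box not Diamond (q -> p) holds vacuously. ✓
c: successors {h}; not Diamond (q -> p) there: h:F. ✗
d: no successors, so Box not Diamond (q -> p) holds vacuously. ✓
e: successors {a, g}; not Diamond (q -> p) there: a:T, g:F. ✗
f: successors {f}; not Diamond (q -> p) there: f:T. ✓
g: successors {e, g}; not Diamond (q -> p) there: e:F, g:F. ✗
h: successors {h}; not Diamond (q -> p) there: h:F. ✗
Satisfying worlds: {a, b, d, f}.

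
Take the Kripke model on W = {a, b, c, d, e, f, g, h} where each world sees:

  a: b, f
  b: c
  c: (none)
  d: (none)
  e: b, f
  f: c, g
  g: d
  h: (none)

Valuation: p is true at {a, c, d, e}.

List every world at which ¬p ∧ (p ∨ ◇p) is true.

{b, f, g}

a: ¬p is F, p ∨ ◇p is T. ✗
b: ¬p is T, p ∨ ◇p is T. ✓
c: ¬p is F, p ∨ ◇p is T. ✗
d: ¬p is F, p ∨ ◇p is T. ✗
e: ¬p is F, p ∨ ◇p is T. ✗
f: ¬p is T, p ∨ ◇p is T. ✓
g: ¬p is T, p ∨ ◇p is T. ✓
h: ¬p is T, p ∨ ◇p is F. ✗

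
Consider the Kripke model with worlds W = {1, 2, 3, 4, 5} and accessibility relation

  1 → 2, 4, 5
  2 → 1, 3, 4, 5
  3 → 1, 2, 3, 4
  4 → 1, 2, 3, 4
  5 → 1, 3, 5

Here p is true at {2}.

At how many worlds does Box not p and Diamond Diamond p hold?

1: Box not p is F, Diamond Diamond p is T. ✗
2: Box not p is T, Diamond Diamond p is T. ✓
3: Box not p is F, Diamond Diamond p is T. ✗
4: Box not p is F, Diamond Diamond p is T. ✗
5: Box not p is T, Diamond Diamond p is T. ✓
Satisfying worlds: {2, 5}.

2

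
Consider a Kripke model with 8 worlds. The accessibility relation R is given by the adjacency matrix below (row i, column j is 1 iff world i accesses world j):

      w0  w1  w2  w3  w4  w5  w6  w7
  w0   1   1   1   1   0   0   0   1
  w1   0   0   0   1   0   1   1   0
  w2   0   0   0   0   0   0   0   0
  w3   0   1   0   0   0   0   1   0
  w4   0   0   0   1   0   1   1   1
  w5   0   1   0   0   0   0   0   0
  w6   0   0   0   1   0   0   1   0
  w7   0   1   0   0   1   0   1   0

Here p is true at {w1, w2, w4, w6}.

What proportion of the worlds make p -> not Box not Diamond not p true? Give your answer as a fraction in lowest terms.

w0: p is F, not Box not Diamond not p is T. ✓
w1: p is T, not Box not Diamond not p is T. ✓
w2: p is T, not Box not Diamond not p is F. ✗
w3: p is F, not Box not Diamond not p is T. ✓
w4: p is T, not Box not Diamond not p is T. ✓
w5: p is F, not Box not Diamond not p is T. ✓
w6: p is T, not Box not Diamond not p is T. ✓
w7: p is F, not Box not Diamond not p is T. ✓
That's 7 of 8 worlds, so 7/8.

7/8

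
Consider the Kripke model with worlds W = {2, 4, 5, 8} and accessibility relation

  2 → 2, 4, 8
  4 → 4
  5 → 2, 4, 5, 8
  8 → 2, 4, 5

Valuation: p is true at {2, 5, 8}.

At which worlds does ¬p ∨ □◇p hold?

2: ¬p is F, □◇p is F. ✗
4: ¬p is T, □◇p is F. ✓
5: ¬p is F, □◇p is F. ✗
8: ¬p is F, □◇p is F. ✗

{4}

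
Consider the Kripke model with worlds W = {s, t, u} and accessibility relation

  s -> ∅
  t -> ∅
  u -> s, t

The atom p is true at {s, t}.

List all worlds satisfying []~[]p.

{s, t}

s: no successors, so []~[]p holds vacuously. ✓
t: no successors, so []~[]p holds vacuously. ✓
u: successors {s, t}; ~[]p there: s:F, t:F. ✗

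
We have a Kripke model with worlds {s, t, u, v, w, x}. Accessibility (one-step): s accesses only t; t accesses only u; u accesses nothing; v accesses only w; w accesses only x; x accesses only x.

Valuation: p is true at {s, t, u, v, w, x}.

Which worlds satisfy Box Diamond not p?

s: successors {t}; Diamond not p there: t:F. ✗
t: successors {u}; Diamond not p there: u:F. ✗
u: no successors, so Box Diamond not p holds vacuously. ✓
v: successors {w}; Diamond not p there: w:F. ✗
w: successors {x}; Diamond not p there: x:F. ✗
x: successors {x}; Diamond not p there: x:F. ✗

{u}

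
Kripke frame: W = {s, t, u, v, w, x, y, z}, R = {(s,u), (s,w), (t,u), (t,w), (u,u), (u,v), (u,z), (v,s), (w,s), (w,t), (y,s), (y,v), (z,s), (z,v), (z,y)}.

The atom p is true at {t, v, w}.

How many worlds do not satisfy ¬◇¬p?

s: ◇¬p is T. ✗
t: ◇¬p is T. ✗
u: ◇¬p is T. ✗
v: ◇¬p is T. ✗
w: ◇¬p is T. ✗
x: ◇¬p is F. ✓
y: ◇¬p is T. ✗
z: ◇¬p is T. ✗
Satisfying worlds: {x}.
So ¬◇¬p fails at the other 7 worlds.

7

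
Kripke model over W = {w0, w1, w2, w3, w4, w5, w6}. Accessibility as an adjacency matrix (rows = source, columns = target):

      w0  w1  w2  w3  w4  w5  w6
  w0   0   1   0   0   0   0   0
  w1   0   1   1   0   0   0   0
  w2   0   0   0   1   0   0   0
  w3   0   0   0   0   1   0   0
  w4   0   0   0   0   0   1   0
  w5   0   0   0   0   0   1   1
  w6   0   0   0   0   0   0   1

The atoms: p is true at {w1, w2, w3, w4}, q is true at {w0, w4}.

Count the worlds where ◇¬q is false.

w0: successors {w1}; ¬q there: w1:T. ✓
w1: successors {w1, w2}; ¬q there: w1:T, w2:T. ✓
w2: successors {w3}; ¬q there: w3:T. ✓
w3: successors {w4}; ¬q there: w4:F. ✗
w4: successors {w5}; ¬q there: w5:T. ✓
w5: successors {w5, w6}; ¬q there: w5:T, w6:T. ✓
w6: successors {w6}; ¬q there: w6:T. ✓
Satisfying worlds: {w0, w1, w2, w4, w5, w6}.
So ◇¬q fails at the other 1 world.

1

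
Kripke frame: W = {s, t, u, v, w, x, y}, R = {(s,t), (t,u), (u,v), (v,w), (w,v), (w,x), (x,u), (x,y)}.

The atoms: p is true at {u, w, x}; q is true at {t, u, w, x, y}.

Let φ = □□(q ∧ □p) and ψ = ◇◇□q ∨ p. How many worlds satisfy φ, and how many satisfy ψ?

For □□(q ∧ □p):
s: successors {t}; □(q ∧ □p) there: t:F. ✗
t: successors {u}; □(q ∧ □p) there: u:F. ✗
u: successors {v}; □(q ∧ □p) there: v:F. ✗
v: successors {w}; □(q ∧ □p) there: w:F. ✗
w: successors {v, x}; □(q ∧ □p) there: v:F, x:F. ✗
x: successors {u, y}; □(q ∧ □p) there: u:F, y:T. ✗
y: no successors, so □□(q ∧ □p) holds vacuously. ✓
— 1 world.
For ◇◇□q ∨ p:
s: ◇◇□q is F, p is F. ✗
t: ◇◇□q is T, p is F. ✓
u: ◇◇□q is F, p is T. ✓
v: ◇◇□q is T, p is F. ✓
w: ◇◇□q is T, p is T. ✓
x: ◇◇□q is T, p is T. ✓
y: ◇◇□q is F, p is F. ✗
— 5 worlds.

1 and 5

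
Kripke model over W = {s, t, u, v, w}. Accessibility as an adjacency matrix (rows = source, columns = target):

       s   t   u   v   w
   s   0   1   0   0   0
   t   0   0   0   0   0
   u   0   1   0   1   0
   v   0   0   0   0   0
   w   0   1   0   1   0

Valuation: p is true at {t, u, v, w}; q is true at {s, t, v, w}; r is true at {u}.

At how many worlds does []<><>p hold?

2

s: successors {t}; <><>p there: t:F. ✗
t: no successors, so []<><>p holds vacuously. ✓
u: successors {t, v}; <><>p there: t:F, v:F. ✗
v: no successors, so []<><>p holds vacuously. ✓
w: successors {t, v}; <><>p there: t:F, v:F. ✗
Satisfying worlds: {t, v}.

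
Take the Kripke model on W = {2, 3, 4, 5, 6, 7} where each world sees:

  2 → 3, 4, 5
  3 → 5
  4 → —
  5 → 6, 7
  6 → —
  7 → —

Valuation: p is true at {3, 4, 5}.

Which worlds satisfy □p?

2: successors {3, 4, 5}; p there: 3:T, 4:T, 5:T. ✓
3: successors {5}; p there: 5:T. ✓
4: no successors, so □p holds vacuously. ✓
5: successors {6, 7}; p there: 6:F, 7:F. ✗
6: no successors, so □p holds vacuously. ✓
7: no successors, so □p holds vacuously. ✓

{2, 3, 4, 6, 7}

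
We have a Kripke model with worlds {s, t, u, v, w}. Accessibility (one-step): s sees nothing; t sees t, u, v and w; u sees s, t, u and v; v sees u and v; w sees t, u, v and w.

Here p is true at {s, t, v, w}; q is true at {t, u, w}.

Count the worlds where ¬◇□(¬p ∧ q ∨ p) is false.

4

s: ◇□(¬p ∧ q ∨ p) is F. ✓
t: ◇□(¬p ∧ q ∨ p) is T. ✗
u: ◇□(¬p ∧ q ∨ p) is T. ✗
v: ◇□(¬p ∧ q ∨ p) is T. ✗
w: ◇□(¬p ∧ q ∨ p) is T. ✗
Satisfying worlds: {s}.
So ¬◇□(¬p ∧ q ∨ p) fails at the other 4 worlds.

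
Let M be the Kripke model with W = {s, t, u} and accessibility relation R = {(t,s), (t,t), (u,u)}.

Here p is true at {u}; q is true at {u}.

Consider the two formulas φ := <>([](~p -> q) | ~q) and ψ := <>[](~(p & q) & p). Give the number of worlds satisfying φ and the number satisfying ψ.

For <>([](~p -> q) | ~q):
s: no successors, so <>([](~p -> q) | ~q) fails. ✗
t: successors {s, t}; [](~p -> q) | ~q there: s:T, t:T. ✓
u: successors {u}; [](~p -> q) | ~q there: u:T. ✓
— 2 worlds.
For <>[](~(p & q) & p):
s: no successors, so <>[](~(p & q) & p) fails. ✗
t: successors {s, t}; [](~(p & q) & p) there: s:T, t:F. ✓
u: successors {u}; [](~(p & q) & p) there: u:F. ✗
— 1 world.

2 and 1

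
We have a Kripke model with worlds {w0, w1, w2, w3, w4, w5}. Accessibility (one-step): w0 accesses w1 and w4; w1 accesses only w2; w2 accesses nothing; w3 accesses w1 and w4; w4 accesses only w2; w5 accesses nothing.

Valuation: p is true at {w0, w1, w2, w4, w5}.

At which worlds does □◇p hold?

{w0, w2, w3, w5}

w0: successors {w1, w4}; ◇p there: w1:T, w4:T. ✓
w1: successors {w2}; ◇p there: w2:F. ✗
w2: no successors, so □◇p holds vacuously. ✓
w3: successors {w1, w4}; ◇p there: w1:T, w4:T. ✓
w4: successors {w2}; ◇p there: w2:F. ✗
w5: no successors, so □◇p holds vacuously. ✓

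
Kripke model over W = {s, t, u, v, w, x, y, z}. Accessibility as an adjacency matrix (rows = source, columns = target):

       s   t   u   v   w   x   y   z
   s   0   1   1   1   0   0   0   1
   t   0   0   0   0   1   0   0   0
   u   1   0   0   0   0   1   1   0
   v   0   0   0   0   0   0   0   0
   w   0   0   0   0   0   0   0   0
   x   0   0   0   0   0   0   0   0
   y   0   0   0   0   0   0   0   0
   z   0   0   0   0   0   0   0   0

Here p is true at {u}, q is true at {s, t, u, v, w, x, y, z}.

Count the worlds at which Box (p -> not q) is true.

s: successors {t, u, v, z}; p -> not q there: t:T, u:F, v:T, z:T. ✗
t: successors {w}; p -> not q there: w:T. ✓
u: successors {s, x, y}; p -> not q there: s:T, x:T, y:T. ✓
v: no successors, so Box (p -> not q) holds vacuously. ✓
w: no successors, so Box (p -> not q) holds vacuously. ✓
x: no successors, so Box (p -> not q) holds vacuously. ✓
y: no successors, so Box (p -> not q) holds vacuously. ✓
z: no successors, so Box (p -> not q) holds vacuously. ✓
Satisfying worlds: {t, u, v, w, x, y, z}.

7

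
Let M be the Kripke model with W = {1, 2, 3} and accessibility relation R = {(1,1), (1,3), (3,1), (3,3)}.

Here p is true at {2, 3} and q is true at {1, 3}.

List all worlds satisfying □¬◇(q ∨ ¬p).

1: successors {1, 3}; ¬◇(q ∨ ¬p) there: 1:F, 3:F. ✗
2: no successors, so □¬◇(q ∨ ¬p) holds vacuously. ✓
3: successors {1, 3}; ¬◇(q ∨ ¬p) there: 1:F, 3:F. ✗

{2}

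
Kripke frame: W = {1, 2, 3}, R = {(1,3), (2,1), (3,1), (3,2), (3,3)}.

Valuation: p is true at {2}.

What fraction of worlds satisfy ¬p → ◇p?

2/3

1: ¬p is T, ◇p is F. ✗
2: ¬p is F, ◇p is F. ✓
3: ¬p is T, ◇p is T. ✓
That's 2 of 3 worlds, so 2/3.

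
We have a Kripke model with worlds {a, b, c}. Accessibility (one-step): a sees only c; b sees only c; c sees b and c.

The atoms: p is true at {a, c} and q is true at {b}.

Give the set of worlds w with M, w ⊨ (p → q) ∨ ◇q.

a: p → q is F, ◇q is F. ✗
b: p → q is T, ◇q is F. ✓
c: p → q is F, ◇q is T. ✓

{b, c}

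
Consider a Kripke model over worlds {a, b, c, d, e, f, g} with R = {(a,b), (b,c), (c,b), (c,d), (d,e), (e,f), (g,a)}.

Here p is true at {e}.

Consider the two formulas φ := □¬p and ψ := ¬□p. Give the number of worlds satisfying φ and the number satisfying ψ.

6 and 5

For □¬p:
a: successors {b}; ¬p there: b:T. ✓
b: successors {c}; ¬p there: c:T. ✓
c: successors {b, d}; ¬p there: b:T, d:T. ✓
d: successors {e}; ¬p there: e:F. ✗
e: successors {f}; ¬p there: f:T. ✓
f: no successors, so □¬p holds vacuously. ✓
g: successors {a}; ¬p there: a:T. ✓
— 6 worlds.
For ¬□p:
a: □p is F. ✓
b: □p is F. ✓
c: □p is F. ✓
d: □p is T. ✗
e: □p is F. ✓
f: □p is T. ✗
g: □p is F. ✓
— 5 worlds.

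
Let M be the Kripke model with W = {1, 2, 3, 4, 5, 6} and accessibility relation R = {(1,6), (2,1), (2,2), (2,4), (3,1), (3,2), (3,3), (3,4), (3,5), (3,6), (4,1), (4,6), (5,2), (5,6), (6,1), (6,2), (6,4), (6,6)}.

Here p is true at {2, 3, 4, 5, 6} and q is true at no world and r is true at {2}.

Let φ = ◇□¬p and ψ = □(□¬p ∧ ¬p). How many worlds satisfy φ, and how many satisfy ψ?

0 and 0

For ◇□¬p:
1: successors {6}; □¬p there: 6:F. ✗
2: successors {1, 2, 4}; □¬p there: 1:F, 2:F, 4:F. ✗
3: successors {1, 2, 3, 4, 5, 6}; □¬p there: 1:F, 2:F, 3:F, 4:F, 5:F, 6:F. ✗
4: successors {1, 6}; □¬p there: 1:F, 6:F. ✗
5: successors {2, 6}; □¬p there: 2:F, 6:F. ✗
6: successors {1, 2, 4, 6}; □¬p there: 1:F, 2:F, 4:F, 6:F. ✗
— 0 worlds.
For □(□¬p ∧ ¬p):
1: successors {6}; □¬p ∧ ¬p there: 6:F. ✗
2: successors {1, 2, 4}; □¬p ∧ ¬p there: 1:F, 2:F, 4:F. ✗
3: successors {1, 2, 3, 4, 5, 6}; □¬p ∧ ¬p there: 1:F, 2:F, 3:F, 4:F, 5:F, 6:F. ✗
4: successors {1, 6}; □¬p ∧ ¬p there: 1:F, 6:F. ✗
5: successors {2, 6}; □¬p ∧ ¬p there: 2:F, 6:F. ✗
6: successors {1, 2, 4, 6}; □¬p ∧ ¬p there: 1:F, 2:F, 4:F, 6:F. ✗
— 0 worlds.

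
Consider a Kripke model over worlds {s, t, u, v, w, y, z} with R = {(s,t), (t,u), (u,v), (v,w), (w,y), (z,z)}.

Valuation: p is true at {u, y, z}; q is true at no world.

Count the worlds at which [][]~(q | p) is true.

4

s: successors {t}; []~(q | p) there: t:F. ✗
t: successors {u}; []~(q | p) there: u:T. ✓
u: successors {v}; []~(q | p) there: v:T. ✓
v: successors {w}; []~(q | p) there: w:F. ✗
w: successors {y}; []~(q | p) there: y:T. ✓
y: no successors, so [][]~(q | p) holds vacuously. ✓
z: successors {z}; []~(q | p) there: z:F. ✗
Satisfying worlds: {t, u, w, y}.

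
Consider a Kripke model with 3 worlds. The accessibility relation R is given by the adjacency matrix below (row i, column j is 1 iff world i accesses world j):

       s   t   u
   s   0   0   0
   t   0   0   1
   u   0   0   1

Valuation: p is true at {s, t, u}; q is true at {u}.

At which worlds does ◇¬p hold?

s: no successors, so ◇¬p fails. ✗
t: successors {u}; ¬p there: u:F. ✗
u: successors {u}; ¬p there: u:F. ✗

∅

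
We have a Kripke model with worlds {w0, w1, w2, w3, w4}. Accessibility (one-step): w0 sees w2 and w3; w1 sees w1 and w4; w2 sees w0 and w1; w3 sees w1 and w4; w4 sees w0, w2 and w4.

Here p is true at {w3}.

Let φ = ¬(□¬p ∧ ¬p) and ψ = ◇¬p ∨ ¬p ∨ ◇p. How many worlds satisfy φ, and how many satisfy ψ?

For ¬(□¬p ∧ ¬p):
w0: □¬p ∧ ¬p is F. ✓
w1: □¬p ∧ ¬p is T. ✗
w2: □¬p ∧ ¬p is T. ✗
w3: □¬p ∧ ¬p is F. ✓
w4: □¬p ∧ ¬p is T. ✗
— 2 worlds.
For ◇¬p ∨ ¬p ∨ ◇p:
w0: ◇¬p ∨ ¬p is T, ◇p is T. ✓
w1: ◇¬p ∨ ¬p is T, ◇p is F. ✓
w2: ◇¬p ∨ ¬p is T, ◇p is F. ✓
w3: ◇¬p ∨ ¬p is T, ◇p is F. ✓
w4: ◇¬p ∨ ¬p is T, ◇p is F. ✓
— 5 worlds.

2 and 5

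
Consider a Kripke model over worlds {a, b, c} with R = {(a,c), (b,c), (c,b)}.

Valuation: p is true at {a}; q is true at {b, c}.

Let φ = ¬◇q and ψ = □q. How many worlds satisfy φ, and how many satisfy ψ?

0 and 3

For ¬◇q:
a: ◇q is T. ✗
b: ◇q is T. ✗
c: ◇q is T. ✗
— 0 worlds.
For □q:
a: successors {c}; q there: c:T. ✓
b: successors {c}; q there: c:T. ✓
c: successors {b}; q there: b:T. ✓
— 3 worlds.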